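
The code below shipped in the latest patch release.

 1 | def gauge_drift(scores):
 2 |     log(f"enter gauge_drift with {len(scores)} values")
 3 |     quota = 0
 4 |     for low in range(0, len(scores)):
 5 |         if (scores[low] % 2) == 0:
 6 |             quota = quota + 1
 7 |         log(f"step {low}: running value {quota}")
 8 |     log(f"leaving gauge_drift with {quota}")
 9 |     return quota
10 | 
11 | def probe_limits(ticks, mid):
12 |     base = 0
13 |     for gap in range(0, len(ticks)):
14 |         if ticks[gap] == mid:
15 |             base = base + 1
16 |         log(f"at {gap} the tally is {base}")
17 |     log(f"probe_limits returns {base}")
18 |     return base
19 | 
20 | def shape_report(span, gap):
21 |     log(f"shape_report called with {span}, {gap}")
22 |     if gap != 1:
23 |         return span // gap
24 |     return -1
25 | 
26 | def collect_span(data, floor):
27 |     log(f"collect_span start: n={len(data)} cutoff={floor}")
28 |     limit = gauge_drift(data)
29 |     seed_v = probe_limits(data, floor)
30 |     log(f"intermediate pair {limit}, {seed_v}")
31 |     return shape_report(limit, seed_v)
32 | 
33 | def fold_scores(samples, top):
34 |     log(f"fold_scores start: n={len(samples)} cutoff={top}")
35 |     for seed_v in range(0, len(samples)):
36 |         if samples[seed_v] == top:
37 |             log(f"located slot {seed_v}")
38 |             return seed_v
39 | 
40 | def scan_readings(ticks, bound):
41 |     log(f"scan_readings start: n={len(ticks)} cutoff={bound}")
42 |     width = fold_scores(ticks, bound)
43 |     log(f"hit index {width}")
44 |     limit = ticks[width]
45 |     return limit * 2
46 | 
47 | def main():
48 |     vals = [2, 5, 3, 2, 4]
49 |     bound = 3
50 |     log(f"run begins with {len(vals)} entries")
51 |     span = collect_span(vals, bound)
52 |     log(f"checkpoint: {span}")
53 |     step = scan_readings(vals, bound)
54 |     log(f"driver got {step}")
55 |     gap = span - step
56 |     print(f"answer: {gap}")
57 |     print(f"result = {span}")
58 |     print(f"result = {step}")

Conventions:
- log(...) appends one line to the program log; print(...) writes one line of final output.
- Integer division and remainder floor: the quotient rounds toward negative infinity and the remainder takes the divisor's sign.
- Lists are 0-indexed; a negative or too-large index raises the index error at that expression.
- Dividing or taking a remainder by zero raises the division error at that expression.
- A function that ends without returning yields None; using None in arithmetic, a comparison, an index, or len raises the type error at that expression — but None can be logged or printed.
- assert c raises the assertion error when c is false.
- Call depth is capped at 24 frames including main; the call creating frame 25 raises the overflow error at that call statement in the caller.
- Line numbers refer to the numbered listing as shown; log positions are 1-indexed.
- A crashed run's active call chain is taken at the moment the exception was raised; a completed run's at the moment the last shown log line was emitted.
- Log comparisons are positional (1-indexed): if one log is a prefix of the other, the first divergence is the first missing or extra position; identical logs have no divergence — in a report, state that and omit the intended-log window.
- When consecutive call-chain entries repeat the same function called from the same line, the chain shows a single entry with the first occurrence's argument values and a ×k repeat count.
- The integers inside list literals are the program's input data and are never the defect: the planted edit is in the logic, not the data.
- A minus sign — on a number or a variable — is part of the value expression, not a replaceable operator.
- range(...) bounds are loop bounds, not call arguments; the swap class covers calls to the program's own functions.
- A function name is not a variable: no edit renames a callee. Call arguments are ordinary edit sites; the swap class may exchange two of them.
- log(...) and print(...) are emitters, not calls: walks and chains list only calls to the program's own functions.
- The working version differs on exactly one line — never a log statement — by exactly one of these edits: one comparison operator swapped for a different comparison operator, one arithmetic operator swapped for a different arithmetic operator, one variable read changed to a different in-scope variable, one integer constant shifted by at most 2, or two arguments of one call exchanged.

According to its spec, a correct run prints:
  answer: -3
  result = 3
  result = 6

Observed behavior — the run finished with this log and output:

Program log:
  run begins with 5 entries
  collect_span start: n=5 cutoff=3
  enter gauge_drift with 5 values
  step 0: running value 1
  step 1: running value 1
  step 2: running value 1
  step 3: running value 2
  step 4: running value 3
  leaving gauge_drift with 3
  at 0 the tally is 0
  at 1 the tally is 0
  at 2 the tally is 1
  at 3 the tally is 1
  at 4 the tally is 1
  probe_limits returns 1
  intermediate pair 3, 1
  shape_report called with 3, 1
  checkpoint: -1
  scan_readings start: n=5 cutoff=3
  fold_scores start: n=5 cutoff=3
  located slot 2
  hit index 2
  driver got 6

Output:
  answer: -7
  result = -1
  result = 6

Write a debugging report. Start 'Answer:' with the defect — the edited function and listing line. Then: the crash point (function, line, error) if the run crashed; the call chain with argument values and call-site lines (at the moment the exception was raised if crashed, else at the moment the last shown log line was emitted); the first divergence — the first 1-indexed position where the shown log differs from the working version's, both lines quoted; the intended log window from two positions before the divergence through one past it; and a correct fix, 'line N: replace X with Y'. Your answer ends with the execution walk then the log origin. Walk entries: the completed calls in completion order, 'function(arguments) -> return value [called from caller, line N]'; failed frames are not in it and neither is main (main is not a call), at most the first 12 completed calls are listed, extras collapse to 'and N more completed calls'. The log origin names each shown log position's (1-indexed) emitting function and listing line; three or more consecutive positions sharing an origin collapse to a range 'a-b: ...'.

Answer: the defect is in shape_report at line 22.
Key fact: The earliest visible damage is log position 18 — 'checkpoint: -1' rather than the intended 'checkpoint: 3'.
Call chain: main.
First divergence: position 18; shown 'checkpoint: -1' vs intended 'checkpoint: 3'.
Intended log window:
  16: intermediate pair 3, 1
  17: shape_report called with 3, 1
  18: checkpoint: 3
  19: scan_readings start: n=5 cutoff=3
Execution walk:
  gauge_drift([2, 5, 3, 2, 4]) -> 3  [called from collect_span, line 28]
  probe_limits([2, 5, 3, 2, 4], 3) -> 1  [called from collect_span, line 29]
  shape_report(3, 1) -> -1  [called from collect_span, line 31]
  collect_span([2, 5, 3, 2, 4], 3) -> -1  [called from main, line 51]
  fold_scores([2, 5, 3, 2, 4], 3) -> 2  [called from scan_readings, line 42]
  scan_readings([2, 5, 3, 2, 4], 3) -> 6  [called from main, line 53]
Log origins:
  1 — main, line 50
  2 — collect_span, line 27
  3 — gauge_drift, line 2
  4-8 — gauge_drift, line 7
  9 — gauge_drift, line 8
  10-14 — probe_limits, line 16
  15 — probe_limits, line 17
  16 — collect_span, line 30
  17 — shape_report, line 21
  18 — main, line 52
  19 — scan_readings, line 41
  20 — fold_scores, line 34
  21 — fold_scores, line 37
  22 — scan_readings, line 43
  23 — main, line 54
A correct fix: line 22: replace `1` with `0`.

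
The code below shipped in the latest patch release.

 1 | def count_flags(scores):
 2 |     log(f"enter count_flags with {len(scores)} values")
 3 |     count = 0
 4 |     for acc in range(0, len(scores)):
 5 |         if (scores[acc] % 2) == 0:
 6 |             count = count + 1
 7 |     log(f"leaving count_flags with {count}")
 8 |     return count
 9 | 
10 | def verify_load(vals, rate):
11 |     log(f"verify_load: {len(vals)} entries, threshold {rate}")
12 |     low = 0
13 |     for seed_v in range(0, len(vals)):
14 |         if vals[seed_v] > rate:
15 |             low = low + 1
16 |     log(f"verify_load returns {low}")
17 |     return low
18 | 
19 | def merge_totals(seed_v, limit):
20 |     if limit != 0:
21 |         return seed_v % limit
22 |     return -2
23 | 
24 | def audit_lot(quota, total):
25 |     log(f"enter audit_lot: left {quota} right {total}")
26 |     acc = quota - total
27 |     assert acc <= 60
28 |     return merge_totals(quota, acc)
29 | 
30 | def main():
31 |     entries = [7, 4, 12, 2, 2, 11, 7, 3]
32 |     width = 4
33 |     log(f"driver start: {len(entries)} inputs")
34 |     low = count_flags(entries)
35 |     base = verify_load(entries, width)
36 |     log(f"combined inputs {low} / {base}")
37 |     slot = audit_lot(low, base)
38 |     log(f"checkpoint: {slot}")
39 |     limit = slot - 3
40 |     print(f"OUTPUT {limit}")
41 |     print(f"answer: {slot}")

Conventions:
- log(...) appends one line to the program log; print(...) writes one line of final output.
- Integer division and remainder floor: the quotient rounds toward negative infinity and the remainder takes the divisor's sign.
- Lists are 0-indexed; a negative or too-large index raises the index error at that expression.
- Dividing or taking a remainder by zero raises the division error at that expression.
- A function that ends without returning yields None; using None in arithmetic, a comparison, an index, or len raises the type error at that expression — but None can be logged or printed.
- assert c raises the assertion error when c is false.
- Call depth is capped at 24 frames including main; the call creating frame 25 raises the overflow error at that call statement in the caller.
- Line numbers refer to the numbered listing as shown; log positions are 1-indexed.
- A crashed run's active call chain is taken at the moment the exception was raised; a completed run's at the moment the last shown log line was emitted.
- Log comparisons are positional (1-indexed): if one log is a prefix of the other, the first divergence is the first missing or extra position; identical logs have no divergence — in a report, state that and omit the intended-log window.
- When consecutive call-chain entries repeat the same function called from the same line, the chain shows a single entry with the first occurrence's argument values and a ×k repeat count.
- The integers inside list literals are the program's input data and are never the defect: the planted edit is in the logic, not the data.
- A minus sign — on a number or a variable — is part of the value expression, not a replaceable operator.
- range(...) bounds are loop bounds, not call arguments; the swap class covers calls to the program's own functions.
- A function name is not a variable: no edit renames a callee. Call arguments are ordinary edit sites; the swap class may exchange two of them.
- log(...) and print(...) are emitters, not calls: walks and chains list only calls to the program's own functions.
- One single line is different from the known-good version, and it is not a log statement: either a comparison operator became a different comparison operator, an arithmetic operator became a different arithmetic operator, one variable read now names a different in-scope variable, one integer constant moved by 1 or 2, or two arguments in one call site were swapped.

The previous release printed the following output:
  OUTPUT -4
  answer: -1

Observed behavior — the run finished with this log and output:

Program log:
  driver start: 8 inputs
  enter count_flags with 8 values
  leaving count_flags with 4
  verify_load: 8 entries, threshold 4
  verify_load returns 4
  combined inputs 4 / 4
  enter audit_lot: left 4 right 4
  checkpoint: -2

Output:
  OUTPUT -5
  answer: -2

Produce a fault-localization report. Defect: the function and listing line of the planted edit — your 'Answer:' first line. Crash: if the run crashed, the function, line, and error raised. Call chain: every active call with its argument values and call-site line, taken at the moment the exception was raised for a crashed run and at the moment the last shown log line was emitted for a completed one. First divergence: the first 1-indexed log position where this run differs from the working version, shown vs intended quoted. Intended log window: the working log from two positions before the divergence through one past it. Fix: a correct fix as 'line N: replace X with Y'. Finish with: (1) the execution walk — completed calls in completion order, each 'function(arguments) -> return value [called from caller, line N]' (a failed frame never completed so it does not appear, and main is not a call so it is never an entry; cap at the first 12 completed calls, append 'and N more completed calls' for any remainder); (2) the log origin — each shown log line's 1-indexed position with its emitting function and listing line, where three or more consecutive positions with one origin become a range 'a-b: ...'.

Answer: the defect is in merge_totals at line 22.
Key observation: The earliest visible damage is log position 8 — 'checkpoint: -2' rather than the intended 'checkpoint: -1'.
Call chain: main.
First divergence: position 8 — the shown line 'checkpoint: -2' should read 'checkpoint: -1'.
Intended log window:
  6: combined inputs 4 / 4
  7: enter audit_lot: left 4 right 4
  8: checkpoint: -1
Execution walk:
  count_flags([7, 4, 12, 2, 2, 11, 7, 3]) -> 4  [called from main, line 34]
  verify_load([7, 4, 12, 2, 2, 11, 7, 3], 4) -> 4  [called from main, line 35]
  merge_totals(4, 0) -> -2  [called from audit_lot, line 28]
  audit_lot(4, 4) -> -2  [called from main, line 37]
Log line origins:
  1: from main, line 33
  2: from count_flags, line 2
  3: from count_flags, line 7
  4: from verify_load, line 11
  5: from verify_load, line 16
  6: from main, line 36
  7: from audit_lot, line 25
  8: from main, line 38
A correct fix: line 22: replace `-2` with `-1`.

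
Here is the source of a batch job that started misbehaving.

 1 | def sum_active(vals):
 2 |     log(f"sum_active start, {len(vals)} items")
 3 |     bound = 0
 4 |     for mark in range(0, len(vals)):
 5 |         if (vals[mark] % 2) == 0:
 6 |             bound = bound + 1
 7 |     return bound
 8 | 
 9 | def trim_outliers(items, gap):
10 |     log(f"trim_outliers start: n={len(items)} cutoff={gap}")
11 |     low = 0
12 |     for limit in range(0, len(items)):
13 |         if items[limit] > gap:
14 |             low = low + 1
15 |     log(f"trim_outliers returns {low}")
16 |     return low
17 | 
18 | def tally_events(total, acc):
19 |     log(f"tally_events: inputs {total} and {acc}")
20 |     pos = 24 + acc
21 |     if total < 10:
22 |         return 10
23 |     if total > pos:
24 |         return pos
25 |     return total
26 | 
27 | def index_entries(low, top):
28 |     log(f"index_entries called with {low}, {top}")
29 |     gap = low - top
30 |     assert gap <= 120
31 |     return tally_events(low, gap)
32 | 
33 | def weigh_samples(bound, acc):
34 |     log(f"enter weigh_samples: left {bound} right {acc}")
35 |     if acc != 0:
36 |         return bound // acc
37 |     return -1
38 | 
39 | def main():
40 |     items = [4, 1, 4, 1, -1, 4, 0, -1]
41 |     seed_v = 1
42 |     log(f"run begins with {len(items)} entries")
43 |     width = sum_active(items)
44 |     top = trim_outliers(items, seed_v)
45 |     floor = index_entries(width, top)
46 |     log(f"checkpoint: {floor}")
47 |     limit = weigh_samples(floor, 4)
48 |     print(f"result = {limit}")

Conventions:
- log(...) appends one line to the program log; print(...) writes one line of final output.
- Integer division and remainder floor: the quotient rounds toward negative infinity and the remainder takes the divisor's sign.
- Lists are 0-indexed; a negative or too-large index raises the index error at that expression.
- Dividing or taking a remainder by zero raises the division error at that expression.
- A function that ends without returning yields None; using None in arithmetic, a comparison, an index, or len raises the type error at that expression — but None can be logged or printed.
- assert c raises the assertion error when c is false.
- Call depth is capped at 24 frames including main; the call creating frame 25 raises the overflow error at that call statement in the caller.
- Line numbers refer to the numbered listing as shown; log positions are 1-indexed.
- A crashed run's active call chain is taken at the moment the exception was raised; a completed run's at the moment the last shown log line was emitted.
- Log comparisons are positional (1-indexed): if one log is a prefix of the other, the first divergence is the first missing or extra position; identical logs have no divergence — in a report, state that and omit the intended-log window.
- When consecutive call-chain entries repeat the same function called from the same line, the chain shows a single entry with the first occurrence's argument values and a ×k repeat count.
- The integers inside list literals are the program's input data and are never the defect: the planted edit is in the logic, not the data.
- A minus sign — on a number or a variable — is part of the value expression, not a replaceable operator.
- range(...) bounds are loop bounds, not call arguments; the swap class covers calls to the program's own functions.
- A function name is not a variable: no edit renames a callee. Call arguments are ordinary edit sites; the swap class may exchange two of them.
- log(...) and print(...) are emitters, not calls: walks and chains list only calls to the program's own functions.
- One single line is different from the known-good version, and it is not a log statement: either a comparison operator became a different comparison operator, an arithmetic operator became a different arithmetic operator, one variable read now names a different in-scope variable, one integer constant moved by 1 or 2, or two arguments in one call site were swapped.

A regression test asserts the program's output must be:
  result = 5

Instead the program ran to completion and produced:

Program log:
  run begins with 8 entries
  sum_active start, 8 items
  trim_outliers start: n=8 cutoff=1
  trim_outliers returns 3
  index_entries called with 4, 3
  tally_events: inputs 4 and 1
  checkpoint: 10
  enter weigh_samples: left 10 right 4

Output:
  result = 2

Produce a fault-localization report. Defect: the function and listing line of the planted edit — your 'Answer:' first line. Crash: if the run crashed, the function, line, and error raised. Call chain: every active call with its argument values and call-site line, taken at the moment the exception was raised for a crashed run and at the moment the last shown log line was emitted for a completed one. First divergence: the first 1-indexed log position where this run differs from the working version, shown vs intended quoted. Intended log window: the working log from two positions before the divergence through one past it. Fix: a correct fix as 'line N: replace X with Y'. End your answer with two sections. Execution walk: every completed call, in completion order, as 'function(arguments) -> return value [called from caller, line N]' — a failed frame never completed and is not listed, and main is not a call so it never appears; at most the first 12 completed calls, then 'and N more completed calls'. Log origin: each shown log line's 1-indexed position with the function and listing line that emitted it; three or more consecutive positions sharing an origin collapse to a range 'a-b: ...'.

Answer: the defect is in main at line 47.
Key fact: Log line 8 is where behavior first shows: 'enter weigh_samples: left 10 right 4' appears instead of 'enter weigh_samples: left 10 right 2'.
Call chain: main -> weigh_samples(10, 4) (called at line 47).
First divergence: at position 8 the run shows 'enter weigh_samples: left 10 right 4' where the working version logs 'enter weigh_samples: left 10 right 2'.
Intended log window:
  6: tally_events: inputs 4 and 1
  7: checkpoint: 10
  8: enter weigh_samples: left 10 right 2
Execution walk:
  sum_active([4, 1, 4, 1, -1, 4, 0, -1]) -> 4  [called from main, line 43]
  trim_outliers([4, 1, 4, 1, -1, 4, 0, -1], 1) -> 3  [called from main, line 44]
  tally_events(4, 1) -> 10  [called from index_entries, line 31]
  index_entries(4, 3) -> 10  [called from main, line 45]
  weigh_samples(10, 4) -> 2  [called from main, line 47]
Origin of each log line:
  1 — main, line 42
  2 — sum_active, line 2
  3 — trim_outliers, line 10
  4 — trim_outliers, line 15
  5 — index_entries, line 28
  6 — tally_events, line 19
  7 — main, line 46
  8 — weigh_samples, line 34
A correct fix: line 47: replace `4` with `2`.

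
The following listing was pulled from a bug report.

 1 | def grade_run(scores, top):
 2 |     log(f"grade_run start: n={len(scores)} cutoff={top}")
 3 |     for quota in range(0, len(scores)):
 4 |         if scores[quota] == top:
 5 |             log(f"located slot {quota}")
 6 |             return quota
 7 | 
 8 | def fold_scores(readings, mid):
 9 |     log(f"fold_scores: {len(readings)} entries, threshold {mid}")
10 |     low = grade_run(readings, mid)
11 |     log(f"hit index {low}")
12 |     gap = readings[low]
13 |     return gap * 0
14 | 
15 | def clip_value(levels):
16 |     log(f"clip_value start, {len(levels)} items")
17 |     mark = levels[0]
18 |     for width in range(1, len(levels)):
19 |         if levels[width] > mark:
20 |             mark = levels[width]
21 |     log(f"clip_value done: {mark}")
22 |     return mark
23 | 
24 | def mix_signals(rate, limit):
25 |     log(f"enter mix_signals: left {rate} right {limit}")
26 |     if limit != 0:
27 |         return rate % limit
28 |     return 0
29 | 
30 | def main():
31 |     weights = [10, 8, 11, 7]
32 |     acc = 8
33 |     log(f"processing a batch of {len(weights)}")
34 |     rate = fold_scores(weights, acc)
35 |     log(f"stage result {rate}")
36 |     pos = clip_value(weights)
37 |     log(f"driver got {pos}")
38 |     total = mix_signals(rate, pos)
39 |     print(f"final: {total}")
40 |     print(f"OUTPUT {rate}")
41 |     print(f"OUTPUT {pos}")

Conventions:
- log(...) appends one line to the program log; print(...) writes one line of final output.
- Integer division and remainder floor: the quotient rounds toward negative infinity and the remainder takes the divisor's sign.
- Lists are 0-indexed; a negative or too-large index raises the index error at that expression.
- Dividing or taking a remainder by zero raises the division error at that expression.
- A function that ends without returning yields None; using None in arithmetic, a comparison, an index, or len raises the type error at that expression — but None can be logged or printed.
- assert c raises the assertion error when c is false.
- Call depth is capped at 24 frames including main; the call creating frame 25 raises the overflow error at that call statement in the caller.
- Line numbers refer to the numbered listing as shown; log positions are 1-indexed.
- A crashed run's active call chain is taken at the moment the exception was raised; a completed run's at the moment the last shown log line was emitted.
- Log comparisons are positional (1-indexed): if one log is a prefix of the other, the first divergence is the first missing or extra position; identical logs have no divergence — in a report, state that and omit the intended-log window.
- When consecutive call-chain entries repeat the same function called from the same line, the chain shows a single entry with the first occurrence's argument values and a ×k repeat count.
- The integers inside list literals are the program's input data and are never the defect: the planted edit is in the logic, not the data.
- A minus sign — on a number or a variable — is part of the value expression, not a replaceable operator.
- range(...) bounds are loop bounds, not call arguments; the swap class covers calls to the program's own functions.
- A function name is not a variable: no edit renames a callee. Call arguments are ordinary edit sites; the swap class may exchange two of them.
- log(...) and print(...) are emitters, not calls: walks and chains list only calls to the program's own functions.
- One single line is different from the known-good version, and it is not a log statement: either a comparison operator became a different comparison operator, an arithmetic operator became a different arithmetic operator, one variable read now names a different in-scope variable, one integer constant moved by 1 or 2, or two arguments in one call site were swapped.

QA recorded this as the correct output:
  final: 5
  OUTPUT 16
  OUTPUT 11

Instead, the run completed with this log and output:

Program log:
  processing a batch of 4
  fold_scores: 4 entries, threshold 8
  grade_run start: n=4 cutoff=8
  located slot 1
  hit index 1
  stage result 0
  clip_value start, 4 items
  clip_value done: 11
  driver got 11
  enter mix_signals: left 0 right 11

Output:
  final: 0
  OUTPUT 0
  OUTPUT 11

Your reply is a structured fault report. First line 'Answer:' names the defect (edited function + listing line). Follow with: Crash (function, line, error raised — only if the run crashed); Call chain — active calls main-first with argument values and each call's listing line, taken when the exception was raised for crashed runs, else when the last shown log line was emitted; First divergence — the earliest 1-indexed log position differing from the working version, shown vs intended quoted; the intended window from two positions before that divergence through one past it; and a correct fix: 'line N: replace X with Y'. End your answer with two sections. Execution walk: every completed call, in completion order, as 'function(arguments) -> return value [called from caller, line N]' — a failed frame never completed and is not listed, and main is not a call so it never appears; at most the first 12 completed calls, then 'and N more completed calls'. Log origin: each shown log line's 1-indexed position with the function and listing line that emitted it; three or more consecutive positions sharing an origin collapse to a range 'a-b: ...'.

Answer: the defect is in fold_scores at line 13.
Key observation: At log position 6 the runs split — shown 'stage result 0', but the working version logs 'stage result 16'.
Call chain: main -> mix_signals(0, 11) (called at line 38).
First divergence: position 6 — shown 'stage result 0', intended 'stage result 16'.
Intended log window:
  4: located slot 1
  5: hit index 1
  6: stage result 16
  7: clip_value start, 4 items
Execution walk:
  grade_run([10, 8, 11, 7], 8) -> 1  [called from fold_scores, line 10]
  fold_scores([10, 8, 11, 7], 8) -> 0  [called from main, line 34]
  clip_value([10, 8, 11, 7]) -> 11  [called from main, line 36]
  mix_signals(0, 11) -> 0  [called from main, line 38]
Log origin:
  1: emitted by main (line 33)
  2: emitted by fold_scores (line 9)
  3: emitted by grade_run (line 2)
  4: emitted by grade_run (line 5)
  5: emitted by fold_scores (line 11)
  6: emitted by main (line 35)
  7: emitted by clip_value (line 16)
  8: emitted by clip_value (line 21)
  9: emitted by main (line 37)
  10: emitted by mix_signals (line 25)
A correct fix: line 13: replace `0` with `2`.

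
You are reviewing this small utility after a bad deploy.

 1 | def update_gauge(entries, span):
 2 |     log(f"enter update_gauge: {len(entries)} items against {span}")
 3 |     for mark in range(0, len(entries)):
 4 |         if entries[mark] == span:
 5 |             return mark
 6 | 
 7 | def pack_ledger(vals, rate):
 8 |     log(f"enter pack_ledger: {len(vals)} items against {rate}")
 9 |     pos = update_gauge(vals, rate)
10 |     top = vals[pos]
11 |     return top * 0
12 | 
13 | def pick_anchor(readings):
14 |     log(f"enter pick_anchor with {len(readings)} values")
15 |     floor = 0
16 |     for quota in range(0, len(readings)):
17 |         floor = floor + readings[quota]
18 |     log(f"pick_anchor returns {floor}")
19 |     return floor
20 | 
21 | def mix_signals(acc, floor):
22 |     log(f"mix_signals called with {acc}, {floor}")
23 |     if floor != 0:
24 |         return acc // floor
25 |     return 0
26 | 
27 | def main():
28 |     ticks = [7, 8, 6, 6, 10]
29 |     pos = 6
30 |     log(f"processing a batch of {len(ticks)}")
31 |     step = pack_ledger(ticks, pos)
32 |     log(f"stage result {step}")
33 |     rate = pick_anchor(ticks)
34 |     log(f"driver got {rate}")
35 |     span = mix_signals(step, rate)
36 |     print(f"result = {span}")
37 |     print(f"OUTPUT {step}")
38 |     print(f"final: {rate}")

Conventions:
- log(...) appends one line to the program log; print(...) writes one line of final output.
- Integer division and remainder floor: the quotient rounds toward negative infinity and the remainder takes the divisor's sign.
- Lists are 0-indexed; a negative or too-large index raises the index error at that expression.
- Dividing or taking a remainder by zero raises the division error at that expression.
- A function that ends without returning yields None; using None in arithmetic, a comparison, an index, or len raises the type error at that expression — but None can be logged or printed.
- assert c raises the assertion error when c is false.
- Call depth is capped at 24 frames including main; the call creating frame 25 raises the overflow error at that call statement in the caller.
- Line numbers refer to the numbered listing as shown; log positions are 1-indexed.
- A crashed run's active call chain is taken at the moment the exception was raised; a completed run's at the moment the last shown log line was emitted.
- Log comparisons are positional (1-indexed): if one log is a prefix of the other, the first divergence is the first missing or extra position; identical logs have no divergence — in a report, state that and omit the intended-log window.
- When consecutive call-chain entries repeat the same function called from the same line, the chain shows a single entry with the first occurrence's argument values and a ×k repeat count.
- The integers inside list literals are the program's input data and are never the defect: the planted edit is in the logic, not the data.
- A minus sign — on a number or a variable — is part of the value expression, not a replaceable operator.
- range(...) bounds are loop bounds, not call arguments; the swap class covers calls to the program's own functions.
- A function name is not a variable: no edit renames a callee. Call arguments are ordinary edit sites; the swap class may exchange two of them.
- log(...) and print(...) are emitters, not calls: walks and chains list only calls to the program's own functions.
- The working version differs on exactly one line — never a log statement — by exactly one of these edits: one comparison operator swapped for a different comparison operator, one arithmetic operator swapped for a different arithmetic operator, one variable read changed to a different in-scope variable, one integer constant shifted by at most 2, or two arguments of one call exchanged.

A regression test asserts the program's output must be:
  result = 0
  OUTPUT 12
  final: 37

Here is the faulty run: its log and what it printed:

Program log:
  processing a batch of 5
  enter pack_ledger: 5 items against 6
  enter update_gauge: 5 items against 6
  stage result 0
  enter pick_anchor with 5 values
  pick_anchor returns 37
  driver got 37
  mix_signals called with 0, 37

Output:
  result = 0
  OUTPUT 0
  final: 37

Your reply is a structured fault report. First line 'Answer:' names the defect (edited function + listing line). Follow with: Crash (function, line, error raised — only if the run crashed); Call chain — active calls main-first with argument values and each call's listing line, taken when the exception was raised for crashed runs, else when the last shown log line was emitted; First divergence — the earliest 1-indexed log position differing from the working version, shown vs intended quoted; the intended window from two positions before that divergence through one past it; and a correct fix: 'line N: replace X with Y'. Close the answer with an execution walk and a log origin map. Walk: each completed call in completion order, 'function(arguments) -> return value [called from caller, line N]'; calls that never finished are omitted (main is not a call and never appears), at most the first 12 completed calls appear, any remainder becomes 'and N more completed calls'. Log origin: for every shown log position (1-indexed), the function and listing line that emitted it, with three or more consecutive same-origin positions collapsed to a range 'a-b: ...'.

Answer: the defect is in pack_ledger at line 11.
Key observation: Position 4 is the first bad log line: 'stage result 0' should read 'stage result 12'.
Call chain: main -> mix_signals(0, 37) (called at line 35).
First divergence: at position 4 the run shows 'stage result 0' where the working version logs 'stage result 12'.
Intended log window:
  2: enter pack_ledger: 5 items against 6
  3: enter update_gauge: 5 items against 6
  4: stage result 12
  5: enter pick_anchor with 5 values
Execution walk:
  update_gauge([7, 8, 6, 6, 10], 6) -> 2  [called from pack_ledger, line 9]
  pack_ledger([7, 8, 6, 6, 10], 6) -> 0  [called from main, line 31]
  pick_anchor([7, 8, 6, 6, 10]) -> 37  [called from main, line 33]
  mix_signals(0, 37) -> 0  [called from main, line 35]
Log origin:
  1: from main, line 30
  2: from pack_ledger, line 8
  3: from update_gauge, line 2
  4: from main, line 32
  5: from pick_anchor, line 14
  6: from pick_anchor, line 18
  7: from main, line 34
  8: from mix_signals, line 22
A correct fix: line 11: replace `0` with `2`.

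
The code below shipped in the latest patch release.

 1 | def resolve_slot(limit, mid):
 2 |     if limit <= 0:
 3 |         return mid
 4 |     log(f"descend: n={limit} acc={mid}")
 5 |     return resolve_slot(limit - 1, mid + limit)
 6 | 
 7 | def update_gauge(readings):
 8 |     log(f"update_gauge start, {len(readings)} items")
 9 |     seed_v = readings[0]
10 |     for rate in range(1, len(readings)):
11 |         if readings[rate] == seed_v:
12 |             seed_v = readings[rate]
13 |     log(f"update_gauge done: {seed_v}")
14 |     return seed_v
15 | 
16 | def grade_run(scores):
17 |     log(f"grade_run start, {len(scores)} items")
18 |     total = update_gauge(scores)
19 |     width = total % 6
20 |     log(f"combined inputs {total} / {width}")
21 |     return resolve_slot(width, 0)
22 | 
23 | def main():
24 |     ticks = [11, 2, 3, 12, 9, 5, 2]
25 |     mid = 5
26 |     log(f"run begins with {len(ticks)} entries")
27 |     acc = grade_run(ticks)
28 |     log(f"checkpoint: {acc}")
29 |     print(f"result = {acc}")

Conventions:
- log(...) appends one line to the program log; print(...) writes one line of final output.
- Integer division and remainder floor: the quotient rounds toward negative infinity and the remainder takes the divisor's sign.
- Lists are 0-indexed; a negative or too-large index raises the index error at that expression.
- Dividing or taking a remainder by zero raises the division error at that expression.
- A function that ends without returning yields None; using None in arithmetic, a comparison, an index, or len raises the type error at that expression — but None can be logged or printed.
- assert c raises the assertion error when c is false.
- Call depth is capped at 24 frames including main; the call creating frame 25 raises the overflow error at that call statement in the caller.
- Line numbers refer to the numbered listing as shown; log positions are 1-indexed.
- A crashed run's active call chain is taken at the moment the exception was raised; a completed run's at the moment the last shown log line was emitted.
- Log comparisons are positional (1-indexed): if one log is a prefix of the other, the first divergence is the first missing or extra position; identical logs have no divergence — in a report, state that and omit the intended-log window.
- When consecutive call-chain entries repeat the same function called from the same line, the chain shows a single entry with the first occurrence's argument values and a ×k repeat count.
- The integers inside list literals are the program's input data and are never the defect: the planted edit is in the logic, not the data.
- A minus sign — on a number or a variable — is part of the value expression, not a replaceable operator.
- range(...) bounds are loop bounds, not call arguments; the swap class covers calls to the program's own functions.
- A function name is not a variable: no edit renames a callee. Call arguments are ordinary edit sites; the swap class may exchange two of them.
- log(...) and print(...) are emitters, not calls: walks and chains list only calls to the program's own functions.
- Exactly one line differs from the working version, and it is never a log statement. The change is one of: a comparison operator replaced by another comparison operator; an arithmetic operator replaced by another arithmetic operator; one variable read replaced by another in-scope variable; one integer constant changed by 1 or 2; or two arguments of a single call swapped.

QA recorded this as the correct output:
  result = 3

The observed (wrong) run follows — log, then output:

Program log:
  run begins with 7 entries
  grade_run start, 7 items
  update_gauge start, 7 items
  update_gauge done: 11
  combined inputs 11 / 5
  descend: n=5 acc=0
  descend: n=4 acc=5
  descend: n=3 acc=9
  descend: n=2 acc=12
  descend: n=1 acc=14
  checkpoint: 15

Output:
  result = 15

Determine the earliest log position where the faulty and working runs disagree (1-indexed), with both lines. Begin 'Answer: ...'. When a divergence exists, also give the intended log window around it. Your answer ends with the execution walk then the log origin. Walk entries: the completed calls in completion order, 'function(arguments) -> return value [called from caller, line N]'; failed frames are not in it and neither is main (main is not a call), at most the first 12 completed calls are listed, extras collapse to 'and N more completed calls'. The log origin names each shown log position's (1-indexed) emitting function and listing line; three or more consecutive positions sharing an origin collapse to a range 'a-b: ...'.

Answer: position 4 — the shown line 'update_gauge done: 11' should read 'update_gauge done: 2'.
Intended log window:
  2: grade_run start, 7 items
  3: update_gauge start, 7 items
  4: update_gauge done: 2
  5: combined inputs 2 / 2
Execution walk:
  update_gauge([11, 2, 3, 12, 9, 5, 2]) -> 11  [called from grade_run, line 18]
  resolve_slot(0, 15) -> 15  [called from resolve_slot, line 5]
  resolve_slot(1, 14) -> 15  [called from resolve_slot, line 5]
  resolve_slot(2, 12) -> 15  [called from resolve_slot, line 5]
  resolve_slot(3, 9) -> 15  [called from resolve_slot, line 5]
  resolve_slot(4, 5) -> 15  [called from resolve_slot, line 5]
  resolve_slot(5, 0) -> 15  [called from grade_run, line 21]
  grade_run([11, 2, 3, 12, 9, 5, 2]) -> 15  [called from main, line 27]
Log line origins:
  1 — main, line 26
  2 — grade_run, line 17
  3 — update_gauge, line 8
  4 — update_gauge, line 13
  5 — grade_run, line 20
  6-10 — resolve_slot, line 4
  11 — main, line 28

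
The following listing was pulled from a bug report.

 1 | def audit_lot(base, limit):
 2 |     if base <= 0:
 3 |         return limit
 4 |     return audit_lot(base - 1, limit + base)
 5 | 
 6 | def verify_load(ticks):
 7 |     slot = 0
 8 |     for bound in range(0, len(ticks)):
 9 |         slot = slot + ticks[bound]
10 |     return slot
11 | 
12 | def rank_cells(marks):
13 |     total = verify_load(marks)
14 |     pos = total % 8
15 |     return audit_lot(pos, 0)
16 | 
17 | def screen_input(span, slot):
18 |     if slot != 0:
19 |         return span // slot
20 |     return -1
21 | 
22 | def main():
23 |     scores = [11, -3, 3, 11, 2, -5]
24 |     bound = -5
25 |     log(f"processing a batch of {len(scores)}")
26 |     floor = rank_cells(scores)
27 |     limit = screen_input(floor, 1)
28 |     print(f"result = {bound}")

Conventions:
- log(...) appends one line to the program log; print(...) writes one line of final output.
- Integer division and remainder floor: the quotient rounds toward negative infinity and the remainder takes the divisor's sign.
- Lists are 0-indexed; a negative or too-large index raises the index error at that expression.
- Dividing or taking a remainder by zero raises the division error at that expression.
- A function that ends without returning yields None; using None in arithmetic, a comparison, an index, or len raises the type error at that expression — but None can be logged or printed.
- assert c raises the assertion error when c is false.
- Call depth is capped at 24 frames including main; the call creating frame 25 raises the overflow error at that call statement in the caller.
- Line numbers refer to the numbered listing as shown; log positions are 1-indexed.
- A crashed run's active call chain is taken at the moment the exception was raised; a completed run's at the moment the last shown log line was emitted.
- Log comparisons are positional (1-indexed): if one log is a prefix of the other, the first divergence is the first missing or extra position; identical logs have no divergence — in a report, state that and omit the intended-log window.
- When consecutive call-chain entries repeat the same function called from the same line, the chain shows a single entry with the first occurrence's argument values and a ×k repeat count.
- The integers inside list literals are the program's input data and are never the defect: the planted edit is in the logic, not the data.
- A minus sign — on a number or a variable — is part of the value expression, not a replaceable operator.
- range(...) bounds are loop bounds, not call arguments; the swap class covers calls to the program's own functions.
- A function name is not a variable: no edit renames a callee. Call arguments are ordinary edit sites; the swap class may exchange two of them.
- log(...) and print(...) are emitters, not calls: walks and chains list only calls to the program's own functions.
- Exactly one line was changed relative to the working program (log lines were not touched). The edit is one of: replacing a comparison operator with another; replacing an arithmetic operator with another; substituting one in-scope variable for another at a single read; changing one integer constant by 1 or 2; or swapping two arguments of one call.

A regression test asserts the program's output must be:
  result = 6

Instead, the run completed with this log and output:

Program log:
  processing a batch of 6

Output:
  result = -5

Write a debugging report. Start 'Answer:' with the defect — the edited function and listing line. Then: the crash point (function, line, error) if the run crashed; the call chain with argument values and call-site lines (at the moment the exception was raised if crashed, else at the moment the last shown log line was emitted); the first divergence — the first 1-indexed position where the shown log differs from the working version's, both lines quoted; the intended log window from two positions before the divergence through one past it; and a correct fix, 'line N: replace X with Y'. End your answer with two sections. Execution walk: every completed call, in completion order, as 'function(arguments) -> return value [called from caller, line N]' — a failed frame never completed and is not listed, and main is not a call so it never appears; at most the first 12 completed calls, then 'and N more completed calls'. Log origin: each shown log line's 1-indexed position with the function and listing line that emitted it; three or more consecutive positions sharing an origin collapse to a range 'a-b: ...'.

Answer: the defect is in main at line 28.
Key fact: Every logged value matches the working version; the printed result is what differs.
Call chain: main.
First divergence: none (the log streams are identical).
Execution walk:
  verify_load([11, -3, 3, 11, 2, -5]) -> 19  [called from rank_cells, line 13]
  audit_lot(0, 6) -> 6  [called from audit_lot, line 4]
  audit_lot(1, 5) -> 6  [called from audit_lot, line 4]
  audit_lot(2, 3) -> 6  [called from audit_lot, line 4]
  audit_lot(3, 0) -> 6  [called from rank_cells, line 15]
  rank_cells([11, -3, 3, 11, 2, -5]) -> 6  [called from main, line 26]
  screen_input(6, 1) -> 6  [called from main, line 27]
Log line origins:
  1: logged in main at line 25
A correct fix: line 28: replace `bound` with `limit`.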